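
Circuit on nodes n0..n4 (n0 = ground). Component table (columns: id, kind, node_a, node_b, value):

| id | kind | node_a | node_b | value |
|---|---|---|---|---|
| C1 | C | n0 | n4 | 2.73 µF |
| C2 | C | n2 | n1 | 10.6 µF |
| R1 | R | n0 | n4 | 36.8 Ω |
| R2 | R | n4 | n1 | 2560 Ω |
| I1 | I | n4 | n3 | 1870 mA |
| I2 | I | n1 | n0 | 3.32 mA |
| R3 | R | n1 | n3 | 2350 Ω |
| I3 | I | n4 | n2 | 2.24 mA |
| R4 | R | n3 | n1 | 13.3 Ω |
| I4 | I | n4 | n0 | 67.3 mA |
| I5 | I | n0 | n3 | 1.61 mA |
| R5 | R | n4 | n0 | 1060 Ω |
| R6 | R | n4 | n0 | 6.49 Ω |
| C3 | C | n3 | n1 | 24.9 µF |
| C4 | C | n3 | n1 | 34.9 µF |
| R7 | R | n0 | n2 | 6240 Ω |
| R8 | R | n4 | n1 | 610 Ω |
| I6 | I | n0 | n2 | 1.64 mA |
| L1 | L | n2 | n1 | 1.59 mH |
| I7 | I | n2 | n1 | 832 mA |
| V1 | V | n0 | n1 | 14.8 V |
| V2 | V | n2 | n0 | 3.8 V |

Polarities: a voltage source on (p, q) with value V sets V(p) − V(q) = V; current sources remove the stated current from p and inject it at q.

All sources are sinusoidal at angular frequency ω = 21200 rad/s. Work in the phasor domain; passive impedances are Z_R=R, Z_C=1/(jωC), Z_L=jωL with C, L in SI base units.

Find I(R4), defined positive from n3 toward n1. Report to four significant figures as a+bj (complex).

Apply KCL at each of the 4 non-ground nodes and solve the resulting linear system.
Node n1: branches {C2, R2, I2, R3, R4, C3, C4, R8, L1, I7, V1} → V_1 = -14.80+0.000j
Node n2: branches {C2, I3, R7, I6, L1, I7, V2} → V_2 = 3.800+0.000j
Node n3: branches {I1, R3, R4, I5, C3, C4} → V_3 = -14.71-1.471j
Node n4: branches {C1, R1, R2, I1, I3, I4, R5, R6, R8} → V_4 = -9.731+3.057j
Source currents: i(V1)=-2.711-3.634j, i(V2)=-0.8287-3.628j

0.006597-0.1106j A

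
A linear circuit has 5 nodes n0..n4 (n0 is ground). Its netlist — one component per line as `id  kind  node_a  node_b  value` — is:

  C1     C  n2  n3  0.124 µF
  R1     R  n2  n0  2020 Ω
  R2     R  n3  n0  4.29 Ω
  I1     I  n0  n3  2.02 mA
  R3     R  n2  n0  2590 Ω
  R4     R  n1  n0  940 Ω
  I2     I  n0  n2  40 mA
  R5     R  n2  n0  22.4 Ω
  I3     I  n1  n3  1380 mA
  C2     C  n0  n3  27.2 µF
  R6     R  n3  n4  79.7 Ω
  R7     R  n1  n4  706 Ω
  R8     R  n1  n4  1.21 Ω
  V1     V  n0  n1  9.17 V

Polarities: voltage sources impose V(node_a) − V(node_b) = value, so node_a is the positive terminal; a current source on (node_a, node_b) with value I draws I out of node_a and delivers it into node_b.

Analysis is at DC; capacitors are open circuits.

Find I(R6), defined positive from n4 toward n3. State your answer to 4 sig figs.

MNA unknowns: 4 node voltages V₁..V_4 plus 1 source current (V1)
C1: Y=0.000 on G[2,3]
R1: Y=0.0004950 on G[2,0]
R2: Y=0.2331 on G[3,0]
I1: z[0]−=0.00202, z[3]+=0.00202
R3: Y=0.0003861 on G[2,0]
R4: Y=0.001064 on G[1,0]
I2: z[0]−=0.04, z[2]+=0.04
R5: Y=0.04464 on G[2,0]
I3: z[1]−=1.38, z[3]+=1.38
C2: Y=0.000 on G[0,3]
R6: Y=0.01255 on G[3,4]
R7: Y=0.001416 on G[1,4]
R8: Y=0.8264 on G[1,4]
V1: row V0−V1=9.17, i_V1 at 0,1
solve → V1=-9.170, V2=0.8787, V3=5.169, V4=-8.956
aux → i_V1=1.193

-0.1772 A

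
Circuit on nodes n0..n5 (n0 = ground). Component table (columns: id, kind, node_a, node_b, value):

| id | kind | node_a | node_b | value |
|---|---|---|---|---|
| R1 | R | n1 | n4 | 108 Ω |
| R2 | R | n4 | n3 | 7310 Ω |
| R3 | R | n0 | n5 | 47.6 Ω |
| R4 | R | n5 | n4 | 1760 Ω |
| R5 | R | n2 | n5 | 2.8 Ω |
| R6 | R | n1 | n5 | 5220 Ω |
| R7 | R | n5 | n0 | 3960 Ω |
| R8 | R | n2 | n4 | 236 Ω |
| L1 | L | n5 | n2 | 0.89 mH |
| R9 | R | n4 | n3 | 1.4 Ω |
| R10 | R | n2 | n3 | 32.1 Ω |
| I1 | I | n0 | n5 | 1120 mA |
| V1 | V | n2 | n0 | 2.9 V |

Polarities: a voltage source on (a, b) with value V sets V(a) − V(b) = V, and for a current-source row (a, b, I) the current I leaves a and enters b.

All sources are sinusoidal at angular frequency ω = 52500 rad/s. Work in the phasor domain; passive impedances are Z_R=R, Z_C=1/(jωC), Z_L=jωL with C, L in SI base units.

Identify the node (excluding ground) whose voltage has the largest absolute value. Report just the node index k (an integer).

5

MNA unknowns: 5 node voltages V₁..V_5 plus 1 source current (V1)
R1: Y=0.009259+0.000j on G[1,4]
R2: Y=0.0001368+0.000j on G[4,3]
R3: Y=0.02101+0.000j on G[0,5]
R4: Y=0.0005682+0.000j on G[5,4]
R5: Y=0.3571+0.000j on G[2,5]
R6: Y=0.0001916+0.000j on G[1,5]
R7: Y=0.0002525+0.000j on G[5,0]
R8: Y=0.004237+0.000j on G[2,4]
L1: Y=0.000-0.02140j on G[5,2]
R9: Y=0.7143+0.000j on G[4,3]
R10: Y=0.03115+0.000j on G[2,3]
I1: z[0]−=1.12, z[5]+=1.12
V1: row V2−V0=2.9, i_V1 at 2,0
solve → V1=3.016+0.006522j, V2=2.900+0.000j, V3=2.958+0.003265j, V4=2.960+0.003407j, V5=5.683+0.1571j
aux → i_V1=0.9992-0.003339j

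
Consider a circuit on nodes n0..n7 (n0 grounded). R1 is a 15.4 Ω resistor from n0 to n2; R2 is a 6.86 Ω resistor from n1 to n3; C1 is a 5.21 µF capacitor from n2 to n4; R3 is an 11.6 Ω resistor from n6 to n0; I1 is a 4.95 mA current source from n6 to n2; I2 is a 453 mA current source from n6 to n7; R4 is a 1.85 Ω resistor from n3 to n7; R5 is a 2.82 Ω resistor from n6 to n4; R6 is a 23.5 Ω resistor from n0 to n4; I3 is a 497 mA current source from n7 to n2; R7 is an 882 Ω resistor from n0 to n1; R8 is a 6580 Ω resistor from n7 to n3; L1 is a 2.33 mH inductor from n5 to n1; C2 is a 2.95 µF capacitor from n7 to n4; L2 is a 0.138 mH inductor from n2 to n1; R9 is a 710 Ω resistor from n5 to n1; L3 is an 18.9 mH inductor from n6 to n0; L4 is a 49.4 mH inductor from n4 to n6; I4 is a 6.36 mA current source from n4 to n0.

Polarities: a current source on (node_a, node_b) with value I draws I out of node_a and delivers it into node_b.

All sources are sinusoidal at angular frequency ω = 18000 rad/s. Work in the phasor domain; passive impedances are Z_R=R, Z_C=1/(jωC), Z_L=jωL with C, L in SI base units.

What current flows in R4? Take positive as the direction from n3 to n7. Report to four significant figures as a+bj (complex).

0.1888-0.02069j A

Apply KCL at each of the 7 non-ground nodes and solve the resulting linear system.
Node n1: branches {R2, R7, L1, L2, R9} → V_1 = 1.226-2.014j
Node n2: branches {R1, C1, I1, I3, L2} → V_2 = 1.283-1.541j
Node n3: branches {R2, R4, R8} → V_3 = -0.06933-1.872j
Node n4: branches {C1, R5, R6, C2, L4, I4} → V_4 = -0.02892+0.8942j
Node n5: branches {L1, R9} → V_5 = 1.226-2.014j
Node n6: branches {R3, I1, I2, R5, L3, L4} → V_6 = -1.066+0.7096j
Node n7: branches {I2, R4, I3, R8, C2} → V_7 = -0.4186-1.833j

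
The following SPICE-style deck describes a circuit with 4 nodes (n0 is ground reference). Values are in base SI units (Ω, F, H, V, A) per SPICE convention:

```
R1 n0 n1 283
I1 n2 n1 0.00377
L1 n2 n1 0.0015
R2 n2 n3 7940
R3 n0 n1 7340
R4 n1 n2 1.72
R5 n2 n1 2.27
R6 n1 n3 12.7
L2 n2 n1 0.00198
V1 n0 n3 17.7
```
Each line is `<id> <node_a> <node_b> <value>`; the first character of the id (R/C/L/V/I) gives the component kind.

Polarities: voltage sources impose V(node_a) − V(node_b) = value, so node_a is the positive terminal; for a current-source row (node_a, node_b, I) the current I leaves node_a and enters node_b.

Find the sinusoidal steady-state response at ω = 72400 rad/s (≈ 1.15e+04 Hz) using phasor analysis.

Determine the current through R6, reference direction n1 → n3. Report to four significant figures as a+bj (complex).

Apply KCL at each of the 3 non-ground nodes and solve the resulting linear system.
Node n1: branches {R1, I1, L1, R3, R4, R5, R6, L2} → V_1 = -16.91+9.145e-08j
Node n2: branches {I1, L1, R2, R4, R5, L2} → V_2 = -16.92-5.984e-05j
Node n3: branches {R2, R6, V1} → V_3 = -17.70+0.000j
Source currents: i(V1)=-0.06207+0.000j

0.06197+7.201e-09j A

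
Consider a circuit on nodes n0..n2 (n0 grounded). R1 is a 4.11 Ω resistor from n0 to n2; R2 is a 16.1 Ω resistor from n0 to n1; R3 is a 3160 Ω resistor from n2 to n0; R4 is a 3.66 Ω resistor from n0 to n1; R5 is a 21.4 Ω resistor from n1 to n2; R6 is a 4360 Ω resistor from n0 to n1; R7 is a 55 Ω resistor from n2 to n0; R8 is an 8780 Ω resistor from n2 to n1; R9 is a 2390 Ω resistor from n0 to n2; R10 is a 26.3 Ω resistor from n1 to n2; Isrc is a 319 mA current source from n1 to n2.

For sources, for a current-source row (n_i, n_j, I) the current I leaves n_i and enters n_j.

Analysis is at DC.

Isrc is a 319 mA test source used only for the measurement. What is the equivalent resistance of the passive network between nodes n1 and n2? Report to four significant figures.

MNA unknowns: 2 node voltages V₁..V_2
R1: Y=0.2433 on G[0,2]
R2: Y=0.06211 on G[0,1]
R3: Y=0.0003165 on G[2,0]
R4: Y=0.2732 on G[0,1]
R5: Y=0.04673 on G[1,2]
R6: Y=0.0002294 on G[0,1]
R7: Y=0.01818 on G[2,0]
R8: Y=0.0001139 on G[2,1]
R9: Y=0.0004184 on G[0,2]
R10: Y=0.03802 on G[1,2]
Isrc: z[1]−=0.319, z[2]+=0.319
solve → V1=-0.6030, V2=0.7716

R_eq = 4.309 Ω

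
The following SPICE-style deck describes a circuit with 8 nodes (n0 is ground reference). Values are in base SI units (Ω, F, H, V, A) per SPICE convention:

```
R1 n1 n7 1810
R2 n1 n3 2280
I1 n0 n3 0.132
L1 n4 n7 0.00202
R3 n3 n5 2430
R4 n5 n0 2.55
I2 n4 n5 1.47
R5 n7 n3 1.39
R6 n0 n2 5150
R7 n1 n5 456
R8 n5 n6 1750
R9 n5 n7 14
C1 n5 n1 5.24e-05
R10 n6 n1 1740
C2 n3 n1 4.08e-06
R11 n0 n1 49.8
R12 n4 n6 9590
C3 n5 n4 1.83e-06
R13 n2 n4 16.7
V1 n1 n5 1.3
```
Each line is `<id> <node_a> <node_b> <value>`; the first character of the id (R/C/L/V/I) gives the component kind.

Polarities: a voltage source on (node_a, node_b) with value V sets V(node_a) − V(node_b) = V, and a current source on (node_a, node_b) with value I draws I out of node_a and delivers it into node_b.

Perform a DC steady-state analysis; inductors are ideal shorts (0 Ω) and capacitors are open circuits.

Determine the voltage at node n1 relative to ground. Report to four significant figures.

1.565 V

MNA unknowns: 7 node voltages V₁..V_7 plus 2 source currents (L1, V1)
R1: Y=0.0005525 on G[1,7]
R2: Y=0.0004386 on G[1,3]
I1: z[0]−=0.132, z[3]+=0.132
L1: row V4−V7=0, i_L1 at 4,7
R3: Y=0.0004115 on G[3,5]
R4: Y=0.3922 on G[5,0]
I2: z[4]−=1.47, z[5]+=1.47
R5: Y=0.7194 on G[7,3]
R6: Y=0.0001942 on G[0,2]
R7: Y=0.002193 on G[1,5]
R8: Y=0.0005714 on G[5,6]
R9: Y=0.07143 on G[5,7]
C1: Y=0.000 on G[5,1]
R10: Y=0.0005747 on G[6,1]
C2: Y=0.000 on G[3,1]
R11: Y=0.02008 on G[0,1]
R12: Y=0.0001043 on G[4,6]
C3: Y=0.000 on G[5,4]
R13: Y=0.05988 on G[2,4]
V1: row V1−V5=1.3, i_V1 at 1,5
solve → V1=1.565, V2=-17.96, V3=-17.81, V4=-18.02, V5=0.2653, V6=-0.6618, V7=-18.02
aux → i_L1=-1.465, i_V1=-0.05488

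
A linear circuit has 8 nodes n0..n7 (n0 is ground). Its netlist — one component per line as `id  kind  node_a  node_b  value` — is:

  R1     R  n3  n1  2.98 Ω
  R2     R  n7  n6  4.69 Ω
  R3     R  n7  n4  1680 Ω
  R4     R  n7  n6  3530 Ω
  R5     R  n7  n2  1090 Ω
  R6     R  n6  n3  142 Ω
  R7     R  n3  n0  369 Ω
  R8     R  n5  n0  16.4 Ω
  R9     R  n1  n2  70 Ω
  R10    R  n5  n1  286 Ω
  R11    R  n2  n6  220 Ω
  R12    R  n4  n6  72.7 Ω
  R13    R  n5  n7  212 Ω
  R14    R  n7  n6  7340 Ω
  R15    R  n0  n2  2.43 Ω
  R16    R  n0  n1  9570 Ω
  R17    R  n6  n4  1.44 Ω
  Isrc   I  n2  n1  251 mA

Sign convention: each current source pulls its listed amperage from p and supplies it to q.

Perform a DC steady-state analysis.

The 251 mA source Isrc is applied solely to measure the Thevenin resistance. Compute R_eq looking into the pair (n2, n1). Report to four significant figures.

R_eq = 41.60 Ω

Element admittances at DC:
  Y(R1) = 0.3356 S between n3,n1
  Y(R2) = 0.2132 S between n7,n6
  Y(R3) = 0.0005952 S between n7,n4
  Y(R4) = 0.0002833 S between n7,n6
  Y(R5) = 0.0009174 S between n7,n2
  Y(R6) = 0.007042 S between n6,n3
  Y(R7) = 0.002710 S between n3,n0
  Y(R8) = 0.06098 S between n5,n0
  Y(R9) = 0.01429 S between n1,n2
  Y(R10) = 0.003497 S between n5,n1
  Y(R11) = 0.004545 S between n2,n6
  Y(R12) = 0.01376 S between n4,n6
  Y(R13) = 0.004717 S between n5,n7
  Y(R14) = 0.0001362 S between n7,n6
  Y(R15) = 0.4115 S between n0,n2
  Y(R16) = 0.0001045 S between n0,n1
  Y(R17) = 0.6944 S between n6,n4
  Isrc: injects 0.251 A into n1 (from n2)
Assemble and solve the 7×7 MNA system:
  V(n1)=10.25  V(n2)=-0.1881  V(n3)=10.05  V(n4)=4.302  V(n5)=0.8050  V(n6)=4.302  V(n7)=4.208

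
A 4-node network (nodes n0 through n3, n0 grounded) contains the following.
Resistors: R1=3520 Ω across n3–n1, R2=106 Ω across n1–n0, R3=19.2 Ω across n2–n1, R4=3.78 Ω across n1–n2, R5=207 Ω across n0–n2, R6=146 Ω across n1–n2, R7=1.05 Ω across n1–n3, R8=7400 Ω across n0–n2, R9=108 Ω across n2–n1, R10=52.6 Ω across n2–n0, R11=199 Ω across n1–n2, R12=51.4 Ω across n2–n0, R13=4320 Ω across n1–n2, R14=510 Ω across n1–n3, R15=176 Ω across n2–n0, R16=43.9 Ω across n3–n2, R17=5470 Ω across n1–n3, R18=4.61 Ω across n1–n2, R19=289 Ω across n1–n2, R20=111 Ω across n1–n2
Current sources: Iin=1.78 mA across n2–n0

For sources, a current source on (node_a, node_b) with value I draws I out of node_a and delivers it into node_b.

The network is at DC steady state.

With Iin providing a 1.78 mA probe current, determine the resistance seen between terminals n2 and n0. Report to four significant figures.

R_eq = 17.12 Ω

MNA unknowns: 3 node voltages V₁..V_3
R1: Y=0.0002841 on G[3,1]
R2: Y=0.009434 on G[1,0]
R3: Y=0.05208 on G[2,1]
R4: Y=0.2646 on G[1,2]
R5: Y=0.004831 on G[0,2]
R6: Y=0.006849 on G[1,2]
R7: Y=0.9524 on G[1,3]
R8: Y=0.0001351 on G[0,2]
R9: Y=0.009259 on G[2,1]
R10: Y=0.01901 on G[2,0]
R11: Y=0.005025 on G[1,2]
R12: Y=0.01946 on G[2,0]
R13: Y=0.0002315 on G[1,2]
R14: Y=0.001961 on G[1,3]
R15: Y=0.005682 on G[2,0]
R16: Y=0.02278 on G[3,2]
R17: Y=0.0001828 on G[1,3]
R18: Y=0.2169 on G[1,2]
R19: Y=0.003460 on G[1,2]
R20: Y=0.009009 on G[1,2]
Iin: z[2]−=0.00178, z[0]+=0.00178
solve → V1=-0.03000, V2=-0.03048, V3=-0.03001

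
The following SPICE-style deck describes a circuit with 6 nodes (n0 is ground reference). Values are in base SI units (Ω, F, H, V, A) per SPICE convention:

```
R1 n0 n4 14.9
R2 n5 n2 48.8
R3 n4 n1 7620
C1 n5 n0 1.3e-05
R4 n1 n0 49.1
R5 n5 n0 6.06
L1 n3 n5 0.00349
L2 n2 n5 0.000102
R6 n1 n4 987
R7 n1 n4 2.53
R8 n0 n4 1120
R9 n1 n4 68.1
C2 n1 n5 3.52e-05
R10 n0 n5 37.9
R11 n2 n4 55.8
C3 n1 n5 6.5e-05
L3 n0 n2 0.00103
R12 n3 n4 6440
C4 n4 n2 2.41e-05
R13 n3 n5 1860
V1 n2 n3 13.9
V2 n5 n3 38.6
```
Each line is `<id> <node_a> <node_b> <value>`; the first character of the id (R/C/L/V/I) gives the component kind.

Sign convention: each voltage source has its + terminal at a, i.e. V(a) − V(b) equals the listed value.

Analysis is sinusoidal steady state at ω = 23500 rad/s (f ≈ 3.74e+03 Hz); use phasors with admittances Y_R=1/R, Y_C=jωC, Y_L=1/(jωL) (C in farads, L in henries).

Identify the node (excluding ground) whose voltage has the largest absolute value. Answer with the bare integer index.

3

MNA unknowns: 5 node voltages V₁..V_5 plus 2 source currents (V1, V2)
R1: Y=0.06711+0.000j on G[0,4]
R2: Y=0.02049+0.000j on G[5,2]
R3: Y=0.0001312+0.000j on G[4,1]
C1: Y=0.000+0.3055j on G[5,0]
R4: Y=0.02037+0.000j on G[1,0]
R5: Y=0.1650+0.000j on G[5,0]
L1: Y=0.000-0.01219j on G[3,5]
L2: Y=0.000-0.4172j on G[2,5]
R6: Y=0.001013+0.000j on G[1,4]
R7: Y=0.3953+0.000j on G[1,4]
R8: Y=0.0008929+0.000j on G[0,4]
R9: Y=0.01468+0.000j on G[1,4]
C2: Y=0.000+0.8272j on G[1,5]
R10: Y=0.02639+0.000j on G[0,5]
R11: Y=0.01792+0.000j on G[2,4]
C3: Y=0.000+1.527j on G[1,5]
L3: Y=0.000-0.04131j on G[0,2]
R12: Y=0.0001553+0.000j on G[3,4]
C4: Y=0.000+0.5664j on G[4,2]
R13: Y=0.0005376+0.000j on G[3,5]
V1: row V2−V3=13.9, i_V1 at 2,3
V2: row V5−V3=38.6, i_V2 at 5,3
solve → V1=-0.8908-0.4275j, V2=-23.49-2.522j, V3=-37.39-2.522j, V4=-12.93-12.47j, V5=1.209-2.522j
aux → i_V1=6.436-5.473j, i_V2=-6.460+5.945j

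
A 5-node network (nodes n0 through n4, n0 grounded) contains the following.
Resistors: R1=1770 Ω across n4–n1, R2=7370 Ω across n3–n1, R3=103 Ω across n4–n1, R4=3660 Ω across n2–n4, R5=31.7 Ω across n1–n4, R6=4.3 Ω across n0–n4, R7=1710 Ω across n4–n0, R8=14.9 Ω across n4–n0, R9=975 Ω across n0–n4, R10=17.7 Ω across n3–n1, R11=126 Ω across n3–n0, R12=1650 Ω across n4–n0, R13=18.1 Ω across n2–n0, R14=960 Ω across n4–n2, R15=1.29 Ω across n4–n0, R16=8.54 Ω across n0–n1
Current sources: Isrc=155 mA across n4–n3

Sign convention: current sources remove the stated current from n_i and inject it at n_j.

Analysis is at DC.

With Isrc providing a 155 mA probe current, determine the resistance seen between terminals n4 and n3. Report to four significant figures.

R_eq = 20.67 Ω

Apply KCL at each of the 4 non-ground nodes and solve the resulting linear system.
Node n1: branches {R1, R2, R3, R5, R10, R16} → V_1 = 0.7921
Node n2: branches {R4, R13, R14} → V_2 = -0.002529
Node n3: branches {R2, R10, R11, Isrc} → V_3 = 3.095
Node n4: branches {R1, R3, R4, R5, R6, R7, R8, R9, R12, R14, R15, Isrc} → V_4 = -0.1088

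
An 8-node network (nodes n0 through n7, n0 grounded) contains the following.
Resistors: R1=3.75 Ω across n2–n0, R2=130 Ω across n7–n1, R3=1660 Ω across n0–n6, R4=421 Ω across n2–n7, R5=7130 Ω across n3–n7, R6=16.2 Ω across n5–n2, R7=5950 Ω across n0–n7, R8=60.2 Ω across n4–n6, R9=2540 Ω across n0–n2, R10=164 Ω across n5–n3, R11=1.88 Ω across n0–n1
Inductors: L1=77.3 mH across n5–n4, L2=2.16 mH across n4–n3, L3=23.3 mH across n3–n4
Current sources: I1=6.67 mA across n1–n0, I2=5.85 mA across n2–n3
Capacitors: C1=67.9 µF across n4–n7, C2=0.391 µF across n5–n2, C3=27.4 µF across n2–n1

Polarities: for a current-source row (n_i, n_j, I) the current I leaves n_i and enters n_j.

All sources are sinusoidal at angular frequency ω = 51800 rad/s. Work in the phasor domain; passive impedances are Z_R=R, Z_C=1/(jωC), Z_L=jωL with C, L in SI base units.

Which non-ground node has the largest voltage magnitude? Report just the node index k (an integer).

Apply KCL at each of the 7 non-ground nodes and solve the resulting linear system.
Node n1: branches {R2, I1, C3, R11} → V_1 = -0.008844+5.149e-06j
Node n2: branches {R1, R4, R6, C2, R9, C3, I2} → V_2 = -0.008213+0.0003172j
Node n3: branches {R5, L2, R10, L3, I2} → V_3 = 0.4443+0.2239j
Node n4: branches {L1, R8, L2, C1, L3} → V_4 = 0.3039-0.1169j
Node n5: branches {L1, R6, C2, R10} → V_5 = 0.03396+0.006829j
Node n6: branches {R3, R8} → V_6 = 0.2933-0.1128j
Node n7: branches {R2, R4, R5, R7, C1} → V_7 = 0.3043-0.1160j

3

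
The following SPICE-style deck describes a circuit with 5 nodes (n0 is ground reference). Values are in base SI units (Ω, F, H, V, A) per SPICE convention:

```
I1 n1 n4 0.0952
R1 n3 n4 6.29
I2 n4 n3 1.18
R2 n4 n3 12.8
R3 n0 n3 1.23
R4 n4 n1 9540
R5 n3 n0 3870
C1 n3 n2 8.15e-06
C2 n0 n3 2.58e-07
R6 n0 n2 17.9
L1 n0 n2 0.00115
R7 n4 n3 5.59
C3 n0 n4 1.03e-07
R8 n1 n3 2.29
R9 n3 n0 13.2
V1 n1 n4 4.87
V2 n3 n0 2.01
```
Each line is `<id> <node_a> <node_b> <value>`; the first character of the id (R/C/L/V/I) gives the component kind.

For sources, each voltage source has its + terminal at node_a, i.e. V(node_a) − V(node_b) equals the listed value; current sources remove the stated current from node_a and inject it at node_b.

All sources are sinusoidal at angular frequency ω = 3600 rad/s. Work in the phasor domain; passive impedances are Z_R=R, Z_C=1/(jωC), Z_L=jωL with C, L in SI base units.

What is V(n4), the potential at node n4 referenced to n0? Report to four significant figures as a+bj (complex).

-1.868+0.0008123j V

Element admittances at ω=3600 rad/s:
  I1: injects 0.0952 A into n4 (from n1)
  Y(R1) = 0.1590+0.000j S between n3,n4
  I2: injects 1.18 A into n3 (from n4)
  Y(R2) = 0.07812+0.000j S between n4,n3
  Y(R3) = 0.8130+0.000j S between n0,n3
  Y(R4) = 0.0001048+0.000j S between n4,n1
  Y(R5) = 0.0002584+0.000j S between n3,n0
  Y(C1) = 0.000+0.02934j S between n3,n2
  Y(C2) = 0.000+0.0009288j S between n0,n3
  Y(R6) = 0.05587+0.000j S between n0,n2
  Y(L1) = 0.000-0.2415j S between n0,n2
  Y(R7) = 0.1789+0.000j S between n4,n3
  Y(C3) = 0.000+0.0003708j S between n0,n4
  Y(R8) = 0.4367+0.000j S between n1,n3
  Y(R9) = 0.07576+0.000j S between n3,n0
  V1: constraint V(n1)−V(n4) = 4.87
  V2: constraint V(n3)−V(n0) = 2.01
Assemble and solve the 6×6 MNA system:
  V(n1)=3.002+0.0008123j  V(n2)=-0.2599+0.06842j  V(n3)=2.010+0.000j  V(n4)=-1.868+0.0008123j
  i(V1)=-0.5289-0.0003547j  i(V2)=-1.789-0.06777j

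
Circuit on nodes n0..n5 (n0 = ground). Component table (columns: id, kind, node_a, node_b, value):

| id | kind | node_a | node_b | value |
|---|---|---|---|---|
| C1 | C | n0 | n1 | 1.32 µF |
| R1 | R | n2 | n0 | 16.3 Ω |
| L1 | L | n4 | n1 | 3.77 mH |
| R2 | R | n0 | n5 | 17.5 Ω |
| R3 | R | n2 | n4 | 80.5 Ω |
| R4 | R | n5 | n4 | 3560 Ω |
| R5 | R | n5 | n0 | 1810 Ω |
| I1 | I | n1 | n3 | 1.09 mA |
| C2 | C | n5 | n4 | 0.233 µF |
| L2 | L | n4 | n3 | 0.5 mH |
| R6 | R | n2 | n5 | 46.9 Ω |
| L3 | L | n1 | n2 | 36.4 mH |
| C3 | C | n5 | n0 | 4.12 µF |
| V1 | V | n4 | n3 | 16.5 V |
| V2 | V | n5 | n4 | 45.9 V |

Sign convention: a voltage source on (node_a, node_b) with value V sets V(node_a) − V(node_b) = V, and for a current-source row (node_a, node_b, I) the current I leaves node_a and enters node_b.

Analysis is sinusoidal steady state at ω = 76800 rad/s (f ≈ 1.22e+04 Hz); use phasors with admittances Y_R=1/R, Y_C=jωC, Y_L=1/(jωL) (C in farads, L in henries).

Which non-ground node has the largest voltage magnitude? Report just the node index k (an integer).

Element admittances at ω=76800 rad/s:
  Y(C1) = 0.000+0.1014j S between n0,n1
  Y(R1) = 0.06135+0.000j S between n2,n0
  Y(L1) = 0.000-0.003454j S between n4,n1
  Y(R2) = 0.05714+0.000j S between n0,n5
  Y(R3) = 0.01242+0.000j S between n2,n4
  Y(R4) = 0.0002809+0.000j S between n5,n4
  Y(R5) = 0.0005525+0.000j S between n5,n0
  I1: injects 0.00109 A into n3 (from n1)
  Y(C2) = 0.000+0.01789j S between n5,n4
  Y(L2) = 0.000-0.02604j S between n4,n3
  Y(R6) = 0.02132+0.000j S between n2,n5
  Y(L3) = 0.000-0.0003577j S between n1,n2
  Y(C3) = 0.000+0.3164j S between n5,n0
  V1: constraint V(n4)−V(n3) = 16.5
  V2: constraint V(n5)−V(n4) = 45.9
Assemble and solve the 7×7 MNA system:
  V(n1)=1.655+0.05658j  V(n2)=-6.070-0.4670j  V(n3)=-62.61-1.234j  V(n4)=-46.11-1.234j  V(n5)=-0.2146-1.234j
  i(V1)=-0.001090+0.4297j  i(V2)=-0.5159-0.6659j

3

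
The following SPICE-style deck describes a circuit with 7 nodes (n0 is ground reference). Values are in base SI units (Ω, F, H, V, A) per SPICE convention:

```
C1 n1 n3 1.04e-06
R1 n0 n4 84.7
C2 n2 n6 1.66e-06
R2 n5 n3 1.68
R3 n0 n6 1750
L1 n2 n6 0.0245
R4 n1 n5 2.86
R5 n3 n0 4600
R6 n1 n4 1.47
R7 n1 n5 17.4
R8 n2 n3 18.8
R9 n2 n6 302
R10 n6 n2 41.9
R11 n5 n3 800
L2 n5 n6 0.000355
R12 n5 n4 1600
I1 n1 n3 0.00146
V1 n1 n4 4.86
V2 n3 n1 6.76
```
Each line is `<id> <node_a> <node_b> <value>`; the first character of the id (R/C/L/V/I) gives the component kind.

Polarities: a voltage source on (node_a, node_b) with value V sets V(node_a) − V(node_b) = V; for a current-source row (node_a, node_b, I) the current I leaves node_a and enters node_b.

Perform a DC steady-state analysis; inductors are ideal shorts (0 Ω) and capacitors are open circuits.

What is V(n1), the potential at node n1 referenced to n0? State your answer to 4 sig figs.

MNA unknowns: 6 node voltages V₁..V_6 plus 4 source currents (L1, L2, V1, V2)
C1: Y=0.000 on G[1,3]
R1: Y=0.01181 on G[0,4]
C2: Y=0.000 on G[2,6]
R2: Y=0.5952 on G[5,3]
R3: Y=0.0005714 on G[0,6]
L1: row V2−V6=0, i_L1 at 2,6
R4: Y=0.3497 on G[1,5]
R5: Y=0.0002174 on G[3,0]
R6: Y=0.6803 on G[1,4]
R7: Y=0.05747 on G[1,5]
R8: Y=0.05319 on G[2,3]
R9: Y=0.003311 on G[2,6]
R10: Y=0.02387 on G[6,2]
R11: Y=0.001250 on G[5,3]
L2: row V5−V6=0, i_L2 at 5,6
R12: Y=0.0006250 on G[5,4]
I1: z[1]−=0.00146, z[3]+=0.00146
V1: row V1−V4=4.86, i_V1 at 1,4
V2: row V3−V1=6.76, i_V2 at 3,1
solve → V1=4.251, V2=8.397, V3=11.01, V4=-0.6091, V5=8.397, V6=8.397
aux → i_L1=0.1390, i_L2=-0.1342, i_V1=-3.319, i_V2=-1.699

4.251 V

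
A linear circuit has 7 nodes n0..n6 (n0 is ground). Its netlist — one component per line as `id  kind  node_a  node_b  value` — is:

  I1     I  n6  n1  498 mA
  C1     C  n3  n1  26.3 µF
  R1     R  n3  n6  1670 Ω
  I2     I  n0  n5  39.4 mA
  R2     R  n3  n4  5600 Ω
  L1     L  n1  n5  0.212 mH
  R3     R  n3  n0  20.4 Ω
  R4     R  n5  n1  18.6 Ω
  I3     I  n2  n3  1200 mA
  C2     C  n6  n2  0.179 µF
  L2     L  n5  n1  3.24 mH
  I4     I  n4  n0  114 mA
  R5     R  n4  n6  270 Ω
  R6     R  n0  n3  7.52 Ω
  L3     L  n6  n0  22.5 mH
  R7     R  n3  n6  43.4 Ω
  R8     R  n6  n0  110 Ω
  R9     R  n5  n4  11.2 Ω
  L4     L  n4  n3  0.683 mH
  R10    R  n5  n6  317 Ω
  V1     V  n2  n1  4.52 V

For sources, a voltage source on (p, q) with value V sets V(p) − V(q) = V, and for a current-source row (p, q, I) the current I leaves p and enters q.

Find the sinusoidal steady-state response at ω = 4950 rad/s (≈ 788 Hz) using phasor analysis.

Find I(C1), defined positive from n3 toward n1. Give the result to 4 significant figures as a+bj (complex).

0.5270+0.5006j A

MNA unknowns: 6 node voltages V₁..V_6 plus 1 source current (V1)
I1: z[6]−=0.498, z[1]+=0.498
C1: Y=0.000+0.1302j on G[3,1]
R1: Y=0.0005988+0.000j on G[3,6]
I2: z[0]−=0.0394, z[5]+=0.0394
R2: Y=0.0001786+0.000j on G[3,4]
L1: Y=0.000-0.9529j on G[1,5]
R3: Y=0.04902+0.000j on G[3,0]
R4: Y=0.05376+0.000j on G[5,1]
I3: z[2]−=1.2, z[3]+=1.2
C2: Y=0.000+0.0008860j on G[6,2]
L2: Y=0.000-0.06235j on G[5,1]
I4: z[4]−=0.114, z[0]+=0.114
R5: Y=0.003704+0.000j on G[4,6]
R6: Y=0.1330+0.000j on G[0,3]
L3: Y=0.000-0.008979j on G[6,0]
R7: Y=0.02304+0.000j on G[3,6]
R8: Y=0.009091+0.000j on G[6,0]
R9: Y=0.08929+0.000j on G[5,4]
L4: Y=0.000-0.2958j on G[4,3]
R10: Y=0.003155+0.000j on G[5,6]
V1: row V2−V1=4.52, i_V1 at 2,1
solve → V1=-3.512+3.573j, V2=1.008+3.573j, V3=0.3328-0.4751j, V4=-1.239-1.536j, V5=-3.023+3.714j, V6=-12.28-2.619j
aux → i_V1=-1.195-0.01178j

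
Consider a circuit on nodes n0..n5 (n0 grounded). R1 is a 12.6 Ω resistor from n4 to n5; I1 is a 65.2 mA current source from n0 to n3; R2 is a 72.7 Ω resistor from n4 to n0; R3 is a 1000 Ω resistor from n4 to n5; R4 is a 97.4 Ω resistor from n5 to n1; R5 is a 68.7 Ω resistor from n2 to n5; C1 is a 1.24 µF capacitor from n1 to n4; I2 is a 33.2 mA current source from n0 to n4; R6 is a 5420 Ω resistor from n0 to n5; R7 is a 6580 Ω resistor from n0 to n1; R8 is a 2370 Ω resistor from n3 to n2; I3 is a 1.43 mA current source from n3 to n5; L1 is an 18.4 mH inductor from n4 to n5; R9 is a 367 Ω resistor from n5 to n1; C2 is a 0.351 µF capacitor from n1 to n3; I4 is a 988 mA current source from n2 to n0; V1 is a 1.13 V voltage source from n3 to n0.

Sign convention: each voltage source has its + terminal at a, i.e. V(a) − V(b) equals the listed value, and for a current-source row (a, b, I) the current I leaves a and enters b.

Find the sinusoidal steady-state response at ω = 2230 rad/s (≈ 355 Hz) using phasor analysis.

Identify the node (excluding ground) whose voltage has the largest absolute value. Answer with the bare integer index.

MNA unknowns: 5 node voltages V₁..V_5 plus 1 source current (V1)
R1: Y=0.07937+0.000j on G[4,5]
I1: z[0]−=0.0652, z[3]+=0.0652
R2: Y=0.01376+0.000j on G[4,0]
R3: Y=0.001000+0.000j on G[4,5]
R4: Y=0.01027+0.000j on G[5,1]
R5: Y=0.01456+0.000j on G[2,5]
C1: Y=0.000+0.002765j on G[1,4]
I2: z[0]−=0.0332, z[4]+=0.0332
R6: Y=0.0001845+0.000j on G[0,5]
R7: Y=0.0001520+0.000j on G[0,1]
R8: Y=0.0004219+0.000j on G[3,2]
I3: z[3]−=0.00143, z[5]+=0.00143
L1: Y=0.000-0.02437j on G[4,5]
R9: Y=0.002725+0.000j on G[5,1]
C2: Y=0.000+0.0007827j on G[1,3]
I4: z[2]−=0.988, z[0]+=0.988
V1: row V3−V0=1.13, i_V1 at 3,0
solve → V1=-71.12+7.782j, V2=-137.1+1.713j, V3=1.130+0.000j, V4=-62.86+3.949j, V5=-73.24+1.762j
aux → i_V1=-0.0006481-0.05583j

2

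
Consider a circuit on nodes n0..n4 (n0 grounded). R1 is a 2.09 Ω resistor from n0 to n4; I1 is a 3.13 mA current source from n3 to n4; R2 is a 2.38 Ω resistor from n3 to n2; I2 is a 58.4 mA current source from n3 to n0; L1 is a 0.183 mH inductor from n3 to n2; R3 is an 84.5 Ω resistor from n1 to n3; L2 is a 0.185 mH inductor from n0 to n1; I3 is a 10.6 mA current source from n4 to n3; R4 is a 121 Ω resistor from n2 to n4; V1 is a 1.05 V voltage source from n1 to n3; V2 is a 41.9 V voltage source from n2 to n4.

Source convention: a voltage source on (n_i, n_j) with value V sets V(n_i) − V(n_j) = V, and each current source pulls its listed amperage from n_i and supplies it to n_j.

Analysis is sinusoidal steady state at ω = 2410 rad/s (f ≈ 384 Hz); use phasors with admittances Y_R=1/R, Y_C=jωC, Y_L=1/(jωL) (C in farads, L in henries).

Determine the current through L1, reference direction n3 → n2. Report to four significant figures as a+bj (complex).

MNA unknowns: 4 node voltages V₁..V_4 plus 2 source currents (V1, V2)
R1: Y=0.4785+0.000j on G[0,4]
I1: z[3]−=0.00313, z[4]+=0.00313
R2: Y=0.4202+0.000j on G[3,2]
I2: z[3]−=0.0584, z[0]+=0.0584
L1: Y=0.000-2.267j on G[3,2]
R3: Y=0.01183+0.000j on G[1,3]
L2: Y=0.000-2.243j on G[0,1]
I3: z[4]−=0.0106, z[3]+=0.0106
R4: Y=0.008264+0.000j on G[2,4]
V1: row V1−V3=1.05, i_V1 at 1,3
V2: row V2−V4=41.9, i_V2 at 2,4
solve → V1=3.051+7.576j, V2=6.265+14.30j, V3=2.001+7.576j, V4=-35.63+14.30j
aux → i_V1=-17.00+6.843j, i_V2=-17.39+6.843j

-15.25+9.669j A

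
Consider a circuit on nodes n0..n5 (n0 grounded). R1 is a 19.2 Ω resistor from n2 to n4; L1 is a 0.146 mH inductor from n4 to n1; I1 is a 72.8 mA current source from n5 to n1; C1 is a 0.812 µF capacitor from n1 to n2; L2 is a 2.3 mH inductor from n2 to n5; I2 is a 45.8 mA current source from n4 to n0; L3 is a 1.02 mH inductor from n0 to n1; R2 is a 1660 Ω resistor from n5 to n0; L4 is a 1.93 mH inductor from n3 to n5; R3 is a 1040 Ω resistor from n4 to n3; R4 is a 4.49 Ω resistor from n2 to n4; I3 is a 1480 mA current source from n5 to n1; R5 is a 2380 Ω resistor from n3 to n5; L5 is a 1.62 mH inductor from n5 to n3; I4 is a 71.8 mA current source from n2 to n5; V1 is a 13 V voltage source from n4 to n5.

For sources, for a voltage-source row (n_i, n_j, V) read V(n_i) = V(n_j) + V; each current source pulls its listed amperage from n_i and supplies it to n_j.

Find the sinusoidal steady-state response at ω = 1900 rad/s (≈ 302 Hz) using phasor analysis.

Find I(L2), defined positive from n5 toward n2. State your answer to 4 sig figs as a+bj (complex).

-1.441+1.722j A

MNA unknowns: 5 node voltages V₁..V_5 plus 1 source current (V1)
R1: Y=0.05208+0.000j on G[2,4]
L1: Y=0.000-3.605j on G[4,1]
I1: z[5]−=0.0728, z[1]+=0.0728
C1: Y=0.000+0.001543j on G[1,2]
L2: Y=0.000-0.2288j on G[2,5]
I2: z[4]−=0.0458, z[0]+=0.0458
L3: Y=0.000-0.5160j on G[0,1]
R2: Y=0.0006024+0.000j on G[5,0]
L4: Y=0.000-0.2727j on G[3,5]
R3: Y=0.0009615+0.000j on G[4,3]
R4: Y=0.2227+0.000j on G[2,4]
I3: z[5]−=1.48, z[1]+=1.48
R5: Y=0.0004202+0.000j on G[3,5]
L5: Y=0.000-0.3249j on G[5,3]
I4: z[2]−=0.0718, z[5]+=0.0718
V1: row V4−V5=13, i_V1 at 4,5
solve → V1=-0.0005982-0.07358j, V2=-5.476+5.786j, V3=-13.00-0.4914j, V4=-0.003027-0.5124j, V5=-13.00-0.5124j
aux → i_V1=0.01937+1.722j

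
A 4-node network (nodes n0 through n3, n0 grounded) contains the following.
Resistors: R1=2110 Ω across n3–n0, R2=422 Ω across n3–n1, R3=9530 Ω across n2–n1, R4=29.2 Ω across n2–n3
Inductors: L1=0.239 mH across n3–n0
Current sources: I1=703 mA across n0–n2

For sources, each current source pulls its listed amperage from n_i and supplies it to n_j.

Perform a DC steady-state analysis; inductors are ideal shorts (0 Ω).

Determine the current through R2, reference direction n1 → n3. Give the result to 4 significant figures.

0.002057 A

Apply KCL at each of the 3 non-ground nodes and solve the resulting linear system.
Node n1: branches {R2, R3} → V_1 = 0.8679
Node n2: branches {R3, R4, I1} → V_2 = 20.47
Node n3: branches {R1, L1, R2, R4} → V_3 = 0.000
Source currents: i(L1)=0.7030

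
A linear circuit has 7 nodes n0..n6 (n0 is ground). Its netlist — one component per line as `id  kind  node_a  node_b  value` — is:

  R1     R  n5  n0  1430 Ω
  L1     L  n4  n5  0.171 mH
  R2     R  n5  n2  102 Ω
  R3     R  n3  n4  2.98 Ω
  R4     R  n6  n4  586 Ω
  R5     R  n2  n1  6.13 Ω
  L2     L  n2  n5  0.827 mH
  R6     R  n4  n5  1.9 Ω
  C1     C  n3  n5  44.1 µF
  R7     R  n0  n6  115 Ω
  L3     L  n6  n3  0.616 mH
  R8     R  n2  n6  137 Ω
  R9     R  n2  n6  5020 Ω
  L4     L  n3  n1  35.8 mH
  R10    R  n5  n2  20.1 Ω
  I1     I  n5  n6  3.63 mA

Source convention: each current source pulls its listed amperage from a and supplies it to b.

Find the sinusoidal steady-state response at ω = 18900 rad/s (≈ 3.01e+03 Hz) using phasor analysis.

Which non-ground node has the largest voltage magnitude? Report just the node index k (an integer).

Element admittances at ω=18900 rad/s:
  Y(R1) = 0.0006993+0.000j S between n5,n0
  Y(L1) = 0.000-0.3094j S between n4,n5
  Y(R2) = 0.009804+0.000j S between n5,n2
  Y(R3) = 0.3356+0.000j S between n3,n4
  Y(R4) = 0.001706+0.000j S between n6,n4
  Y(R5) = 0.1631+0.000j S between n2,n1
  Y(L2) = 0.000-0.06398j S between n2,n5
  Y(R6) = 0.5263+0.000j S between n4,n5
  Y(C1) = 0.000+0.8335j S between n3,n5
  Y(R7) = 0.008696+0.000j S between n0,n6
  Y(L3) = 0.000-0.08589j S between n6,n3
  Y(R8) = 0.007299+0.000j S between n2,n6
  Y(R9) = 0.0001992+0.000j S between n2,n6
  Y(L4) = 0.000-0.001478j S between n3,n1
  Y(R10) = 0.04975+0.000j S between n5,n2
  I1: injects 0.00363 A into n6 (from n5)
Assemble and solve the 6×6 MNA system:
  V(n1)=-0.006417-0.03216j  V(n2)=-0.006357-0.03214j  V(n3)=-0.003732-0.03878j  V(n4)=-0.003730-0.03580j  V(n5)=-0.004515-0.03449j  V(n6)=0.0003631+0.002774j

3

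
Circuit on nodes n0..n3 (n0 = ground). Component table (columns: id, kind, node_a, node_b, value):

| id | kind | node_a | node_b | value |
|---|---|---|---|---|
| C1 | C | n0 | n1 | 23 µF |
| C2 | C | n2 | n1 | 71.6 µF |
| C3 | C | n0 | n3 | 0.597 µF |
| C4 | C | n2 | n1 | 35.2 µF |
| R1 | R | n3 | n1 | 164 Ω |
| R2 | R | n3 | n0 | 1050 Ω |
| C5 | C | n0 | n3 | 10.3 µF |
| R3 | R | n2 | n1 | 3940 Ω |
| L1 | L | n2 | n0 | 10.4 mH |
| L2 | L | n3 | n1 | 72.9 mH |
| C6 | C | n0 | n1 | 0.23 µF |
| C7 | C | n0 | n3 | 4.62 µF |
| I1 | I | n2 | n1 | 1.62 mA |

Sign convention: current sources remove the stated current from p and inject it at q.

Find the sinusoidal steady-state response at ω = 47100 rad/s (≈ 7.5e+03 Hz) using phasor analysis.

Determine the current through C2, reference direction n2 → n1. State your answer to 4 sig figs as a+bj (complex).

Element admittances at ω=47100 rad/s:
  Y(C1) = 0.000+1.083j S between n0,n1
  Y(C2) = 0.000+3.372j S between n2,n1
  Y(C3) = 0.000+0.02812j S between n0,n3
  Y(C4) = 0.000+1.658j S between n2,n1
  Y(R1) = 0.006098+0.000j S between n3,n1
  Y(R2) = 0.0009524+0.000j S between n3,n0
  Y(C5) = 0.000+0.4851j S between n0,n3
  Y(R3) = 0.0002538+0.000j S between n2,n1
  Y(L1) = 0.000-0.002041j S between n2,n0
  Y(L2) = 0.000-0.0002912j S between n3,n1
  Y(C6) = 0.000+0.01083j S between n0,n1
  Y(C7) = 0.000+0.2176j S between n0,n3
  I1: injects 0.00162 A into n1 (from n2)
Assemble and solve the 3×3 MNA system:
  V(n1)=-3.397e-09+6.024e-07j  V(n2)=-1.966e-08+0.0003228j  V(n3)=5.031e-09+0.000j

-0.001087-5.485e-08j A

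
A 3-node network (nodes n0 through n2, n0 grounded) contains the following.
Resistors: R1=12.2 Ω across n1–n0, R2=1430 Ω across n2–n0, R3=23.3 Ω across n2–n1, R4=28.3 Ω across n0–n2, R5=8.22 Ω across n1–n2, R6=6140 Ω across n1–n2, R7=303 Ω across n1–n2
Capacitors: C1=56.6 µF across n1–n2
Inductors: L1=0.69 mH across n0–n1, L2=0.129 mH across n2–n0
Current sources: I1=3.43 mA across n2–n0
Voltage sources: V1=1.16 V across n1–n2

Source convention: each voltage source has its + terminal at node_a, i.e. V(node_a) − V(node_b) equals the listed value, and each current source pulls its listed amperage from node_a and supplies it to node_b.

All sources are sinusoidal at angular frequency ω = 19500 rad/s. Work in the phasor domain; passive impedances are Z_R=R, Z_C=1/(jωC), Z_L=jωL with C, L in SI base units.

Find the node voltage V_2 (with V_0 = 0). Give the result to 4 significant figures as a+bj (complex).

Apply KCL at each of the 2 non-ground nodes and solve the resulting linear system.
Node n1: branches {R1, C1, L1, R3, R5, R6, R7, V1} → V_1 = 0.9389-0.1535j
Node n2: branches {C1, R2, R3, R4, R5, R6, L2, R7, I1, V1} → V_2 = -0.2211-0.1535j
Source currents: i(V1)=-0.2605-1.198j

-0.2211-0.1535j V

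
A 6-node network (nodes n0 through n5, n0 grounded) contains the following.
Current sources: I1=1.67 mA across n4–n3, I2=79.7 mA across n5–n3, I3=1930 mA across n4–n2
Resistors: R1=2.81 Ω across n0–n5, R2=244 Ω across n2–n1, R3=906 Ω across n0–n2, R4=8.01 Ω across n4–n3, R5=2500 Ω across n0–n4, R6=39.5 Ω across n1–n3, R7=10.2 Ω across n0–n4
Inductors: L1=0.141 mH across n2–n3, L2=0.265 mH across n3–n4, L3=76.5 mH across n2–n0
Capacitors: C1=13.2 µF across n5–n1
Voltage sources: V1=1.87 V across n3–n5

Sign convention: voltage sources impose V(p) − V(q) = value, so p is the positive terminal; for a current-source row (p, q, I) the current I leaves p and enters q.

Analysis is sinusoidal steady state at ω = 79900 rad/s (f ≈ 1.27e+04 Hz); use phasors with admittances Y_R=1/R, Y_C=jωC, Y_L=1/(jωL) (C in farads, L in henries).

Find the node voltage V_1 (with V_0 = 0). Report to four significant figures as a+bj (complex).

Element admittances at ω=79900 rad/s:
  I1: injects 0.00167 A into n3 (from n4)
  Y(R1) = 0.3559+0.000j S between n0,n5
  I2: injects 0.0797 A into n3 (from n5)
  Y(L1) = 0.000-0.08876j S between n2,n3
  Y(R2) = 0.004098+0.000j S between n2,n1
  Y(C1) = 0.000+1.055j S between n5,n1
  I3: injects 1.93 A into n2 (from n4)
  Y(R3) = 0.001104+0.000j S between n0,n2
  Y(R4) = 0.1248+0.000j S between n4,n3
  Y(R5) = 0.0004000+0.000j S between n0,n4
  Y(L2) = 0.000-0.04723j S between n3,n4
  Y(R6) = 0.02532+0.000j S between n1,n3
  Y(R7) = 0.09804+0.000j S between n0,n4
  Y(L3) = 0.000-0.0001636j S between n2,n0
  V1: constraint V(n3)−V(n5) = 1.87
Assemble and solve the 6×6 MNA system:
  V(n1)=1.771+0.3820j  V(n2)=4.815+21.94j  V(n3)=3.556+0.4367j  V(n4)=-6.186-1.817j  V(n5)=1.686+0.4367j
  i(V1)=0.6221+0.06566j

1.771+0.3820j V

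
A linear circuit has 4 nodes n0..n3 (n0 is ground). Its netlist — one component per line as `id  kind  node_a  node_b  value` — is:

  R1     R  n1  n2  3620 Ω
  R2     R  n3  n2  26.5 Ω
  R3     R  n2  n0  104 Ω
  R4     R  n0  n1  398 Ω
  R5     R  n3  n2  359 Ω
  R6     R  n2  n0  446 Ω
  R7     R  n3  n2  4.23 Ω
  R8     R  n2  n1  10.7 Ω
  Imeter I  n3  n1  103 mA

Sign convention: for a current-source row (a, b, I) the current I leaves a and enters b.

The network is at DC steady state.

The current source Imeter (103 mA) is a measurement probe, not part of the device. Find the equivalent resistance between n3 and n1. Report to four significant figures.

R_eq = 14.05 Ω

Element admittances at DC:
  Y(R1) = 0.0002762 S between n1,n2
  Y(R2) = 0.03774 S between n3,n2
  Y(R3) = 0.009615 S between n2,n0
  Y(R4) = 0.002513 S between n0,n1
  Y(R5) = 0.002786 S between n3,n2
  Y(R6) = 0.002242 S between n2,n0
  Y(R7) = 0.2364 S between n3,n2
  Y(R8) = 0.09346 S between n2,n1
  Imeter: injects 0.103 A into n1 (from n3)
Assemble and solve the 3×3 MNA system:
  V(n1)=0.8871  V(n2)=-0.1880  V(n3)=-0.5599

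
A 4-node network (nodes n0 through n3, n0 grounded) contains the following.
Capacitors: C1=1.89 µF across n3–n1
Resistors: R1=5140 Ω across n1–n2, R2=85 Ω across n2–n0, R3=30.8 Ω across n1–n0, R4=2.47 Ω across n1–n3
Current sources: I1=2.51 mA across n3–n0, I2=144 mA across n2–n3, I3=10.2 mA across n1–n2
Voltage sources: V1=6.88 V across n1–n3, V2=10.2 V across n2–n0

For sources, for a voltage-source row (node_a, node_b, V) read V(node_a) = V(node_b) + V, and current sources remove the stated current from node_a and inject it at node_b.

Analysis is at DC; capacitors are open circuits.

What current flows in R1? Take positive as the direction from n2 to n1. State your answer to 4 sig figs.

0.001191 A

Element admittances at DC:
  Y(C1) = 0.000 S between n3,n1
  Y(R1) = 0.0001946 S between n1,n2
  Y(R2) = 0.01176 S between n2,n0
  Y(R3) = 0.03247 S between n1,n0
  I1: injects 0.00251 A into n0 (from n3)
  I2: injects 0.144 A into n3 (from n2)
  I3: injects 0.0102 A into n2 (from n1)
  Y(R4) = 0.4049 S between n1,n3
  V1: constraint V(n1)−V(n3) = 6.88
  V2: constraint V(n2)−V(n0) = 10.2
Assemble and solve the 5×5 MNA system:
  V(n1)=4.080  V(n2)=10.20  V(n3)=-2.800
  i(V1)=-2.927  i(V2)=-0.2550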